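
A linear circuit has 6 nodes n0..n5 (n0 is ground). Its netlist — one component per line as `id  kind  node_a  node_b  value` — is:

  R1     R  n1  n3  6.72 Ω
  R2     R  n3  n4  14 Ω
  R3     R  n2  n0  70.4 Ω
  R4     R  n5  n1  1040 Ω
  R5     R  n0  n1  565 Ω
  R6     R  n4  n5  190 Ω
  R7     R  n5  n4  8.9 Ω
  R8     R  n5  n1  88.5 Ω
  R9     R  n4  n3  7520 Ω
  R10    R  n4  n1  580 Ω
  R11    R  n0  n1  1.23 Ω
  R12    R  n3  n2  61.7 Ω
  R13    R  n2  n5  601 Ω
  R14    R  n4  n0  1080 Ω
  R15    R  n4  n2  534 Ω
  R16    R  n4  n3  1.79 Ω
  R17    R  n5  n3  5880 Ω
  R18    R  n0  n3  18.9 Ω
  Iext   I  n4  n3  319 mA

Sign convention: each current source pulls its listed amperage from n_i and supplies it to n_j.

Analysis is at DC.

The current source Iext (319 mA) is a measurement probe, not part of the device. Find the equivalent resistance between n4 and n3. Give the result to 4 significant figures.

R_eq = 1.548 Ω

Apply KCL at each of the 5 non-ground nodes and solve the resulting linear system.
Node n1: branches {R1, R4, R5, R8, R10, R11} → V_1 = -0.001054
Node n2: branches {R3, R12, R13, R15} → V_2 = -0.03020
Node n3: branches {R1, R2, R9, R12, R16, R17, R18, Iext} → V_3 = 0.03241
Node n4: branches {R2, R6, R7, R9, R10, R14, R15, R16, Iext} → V_4 = -0.4614
Node n5: branches {R4, R6, R7, R8, R13, R17} → V_5 = -0.4125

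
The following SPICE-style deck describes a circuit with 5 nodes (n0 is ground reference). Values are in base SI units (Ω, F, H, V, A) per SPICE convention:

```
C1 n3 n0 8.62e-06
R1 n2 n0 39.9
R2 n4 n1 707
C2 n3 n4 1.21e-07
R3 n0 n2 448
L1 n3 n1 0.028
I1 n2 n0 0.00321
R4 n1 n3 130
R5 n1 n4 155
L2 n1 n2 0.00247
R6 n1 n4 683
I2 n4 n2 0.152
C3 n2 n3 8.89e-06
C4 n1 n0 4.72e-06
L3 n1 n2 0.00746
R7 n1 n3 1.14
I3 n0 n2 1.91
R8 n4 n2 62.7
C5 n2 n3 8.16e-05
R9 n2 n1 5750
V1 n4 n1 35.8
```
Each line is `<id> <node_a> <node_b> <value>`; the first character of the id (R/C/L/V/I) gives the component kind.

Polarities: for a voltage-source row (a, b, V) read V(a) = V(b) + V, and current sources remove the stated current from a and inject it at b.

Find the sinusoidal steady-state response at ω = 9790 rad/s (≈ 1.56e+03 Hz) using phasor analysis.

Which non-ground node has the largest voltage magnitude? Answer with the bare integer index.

Element admittances at ω=9790 rad/s:
  Y(C1) = 0.000+0.08439j S between n3,n0
  Y(R1) = 0.02506+0.000j S between n2,n0
  Y(R2) = 0.001414+0.000j S between n4,n1
  Y(C2) = 0.000+0.001185j S between n3,n4
  Y(R3) = 0.002232+0.000j S between n0,n2
  Y(L1) = 0.000-0.003648j S between n3,n1
  I1: injects 0.00321 A into n0 (from n2)
  Y(R4) = 0.007692+0.000j S between n1,n3
  Y(R5) = 0.006452+0.000j S between n1,n4
  Y(L2) = 0.000-0.04135j S between n1,n2
  Y(R6) = 0.001464+0.000j S between n1,n4
  I2: injects 0.152 A into n2 (from n4)
  Y(C3) = 0.000+0.08703j S between n2,n3
  Y(C4) = 0.000+0.04621j S between n1,n0
  Y(L3) = 0.000-0.01369j S between n1,n2
  Y(R7) = 0.8772+0.000j S between n1,n3
  I3: injects 1.91 A into n2 (from n0)
  Y(R8) = 0.01595+0.000j S between n4,n2
  Y(C5) = 0.000+0.7989j S between n2,n3
  Y(R9) = 0.0001739+0.000j S between n2,n1
  V1: constraint V(n4)−V(n1) = 35.8
Assemble and solve the 5×5 MNA system:
  V(n1)=2.362-13.85j  V(n2)=4.718-16.42j  V(n3)=4.019-13.48j  V(n4)=38.16-13.85j
  i(V1)=-1.020-0.08145j

4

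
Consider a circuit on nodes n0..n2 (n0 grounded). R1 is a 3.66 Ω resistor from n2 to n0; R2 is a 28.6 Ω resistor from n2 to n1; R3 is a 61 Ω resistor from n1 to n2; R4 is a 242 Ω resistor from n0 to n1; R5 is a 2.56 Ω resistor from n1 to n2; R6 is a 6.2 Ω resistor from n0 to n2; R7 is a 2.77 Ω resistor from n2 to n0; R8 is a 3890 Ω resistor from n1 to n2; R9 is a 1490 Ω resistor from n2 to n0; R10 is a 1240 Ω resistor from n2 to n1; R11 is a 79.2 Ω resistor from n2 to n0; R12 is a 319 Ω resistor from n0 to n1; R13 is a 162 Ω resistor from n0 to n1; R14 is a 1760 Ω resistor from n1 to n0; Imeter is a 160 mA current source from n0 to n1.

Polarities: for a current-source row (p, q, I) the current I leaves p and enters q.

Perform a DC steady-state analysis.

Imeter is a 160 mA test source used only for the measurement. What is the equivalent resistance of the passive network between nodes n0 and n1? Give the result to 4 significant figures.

Element admittances at DC:
  Y(R1) = 0.2732 S between n2,n0
  Y(R2) = 0.03497 S between n2,n1
  Y(R3) = 0.01639 S between n1,n2
  Y(R4) = 0.004132 S between n0,n1
  Y(R5) = 0.3906 S between n1,n2
  Y(R6) = 0.1613 S between n0,n2
  Y(R7) = 0.3610 S between n2,n0
  Y(R8) = 0.0002571 S between n1,n2
  Y(R9) = 0.0006711 S between n2,n0
  Y(R10) = 0.0008065 S between n2,n1
  Y(R11) = 0.01263 S between n2,n0
  Y(R12) = 0.003135 S between n0,n1
  Y(R13) = 0.006173 S between n0,n1
  Y(R14) = 0.0005682 S between n1,n0
  Imeter: injects 0.16 A into n1 (from n0)
Assemble and solve the 2×2 MNA system:
  V(n1)=0.5329  V(n2)=0.1886

R_eq = 3.330 Ω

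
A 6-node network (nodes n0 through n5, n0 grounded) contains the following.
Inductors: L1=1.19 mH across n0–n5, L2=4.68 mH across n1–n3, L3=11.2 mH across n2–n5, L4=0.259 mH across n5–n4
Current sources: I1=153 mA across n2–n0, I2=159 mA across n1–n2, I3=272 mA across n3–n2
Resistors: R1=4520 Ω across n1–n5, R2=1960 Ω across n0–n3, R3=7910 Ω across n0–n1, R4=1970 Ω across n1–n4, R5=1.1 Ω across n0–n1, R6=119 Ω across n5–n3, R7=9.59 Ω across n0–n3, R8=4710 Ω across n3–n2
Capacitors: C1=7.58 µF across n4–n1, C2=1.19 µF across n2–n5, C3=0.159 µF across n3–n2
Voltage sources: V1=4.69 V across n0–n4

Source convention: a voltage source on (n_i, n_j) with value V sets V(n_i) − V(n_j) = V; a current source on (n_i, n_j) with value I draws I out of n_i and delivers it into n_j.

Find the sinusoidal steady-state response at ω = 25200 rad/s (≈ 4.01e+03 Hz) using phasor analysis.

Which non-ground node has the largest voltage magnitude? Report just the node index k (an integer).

2

MNA unknowns: 5 node voltages V₁..V_5 plus 1 source current (V1)
L1: Y=0.000-0.03335j on G[0,5]
I1: z[2]−=0.153, z[0]+=0.153
L2: Y=0.000-0.008479j on G[1,3]
R1: Y=0.0002212+0.000j on G[1,5]
R2: Y=0.0005102+0.000j on G[0,3]
L3: Y=0.000-0.003543j on G[2,5]
I2: z[1]−=0.159, z[2]+=0.159
I3: z[3]−=0.272, z[2]+=0.272
R3: Y=0.0001264+0.000j on G[0,1]
R4: Y=0.0005076+0.000j on G[1,4]
C1: Y=0.000+0.1910j on G[4,1]
C2: Y=0.000+0.02999j on G[2,5]
R5: Y=0.9091+0.000j on G[0,1]
R6: Y=0.008403+0.000j on G[5,3]
L4: Y=0.000-0.1532j on G[5,4]
R7: Y=0.1043+0.000j on G[0,3]
R8: Y=0.0002123+0.000j on G[3,2]
C3: Y=0.000+0.004007j on G[3,2]
V1: row V0−V4=4.69, i_V1 at 0,4
solve → V1=-0.3577-0.8894j, V2=-3.583-7.946j, V3=-2.469-0.1093j, V4=-4.690+0.000j, V5=-3.814+1.388j
aux → i_V1=-0.3847-0.6929j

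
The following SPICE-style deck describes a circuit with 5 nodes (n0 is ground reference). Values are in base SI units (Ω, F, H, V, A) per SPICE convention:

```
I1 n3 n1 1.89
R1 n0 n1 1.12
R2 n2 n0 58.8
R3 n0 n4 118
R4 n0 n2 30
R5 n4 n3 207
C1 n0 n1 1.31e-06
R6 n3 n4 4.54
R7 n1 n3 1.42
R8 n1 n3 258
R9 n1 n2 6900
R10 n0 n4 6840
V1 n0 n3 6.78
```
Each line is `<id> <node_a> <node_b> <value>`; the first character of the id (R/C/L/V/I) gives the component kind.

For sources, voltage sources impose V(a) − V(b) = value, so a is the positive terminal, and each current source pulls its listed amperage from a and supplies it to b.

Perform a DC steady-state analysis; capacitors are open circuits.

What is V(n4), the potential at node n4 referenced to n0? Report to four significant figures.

MNA unknowns: 4 node voltages V₁..V_4 plus 1 source current (V1)
I1: z[3]−=1.89, z[1]+=1.89
R1: Y=0.8929 on G[0,1]
R2: Y=0.01701 on G[2,0]
R3: Y=0.008475 on G[0,4]
R4: Y=0.03333 on G[0,2]
R5: Y=0.004831 on G[4,3]
C1: Y=0.000 on G[0,1]
R6: Y=0.2203 on G[3,4]
R7: Y=0.7042 on G[1,3]
R8: Y=0.003876 on G[1,3]
R9: Y=0.0001449 on G[1,2]
R10: Y=0.0001462 on G[0,4]
V1: row V0−V3=6.78, i_V1 at 0,3
solve → V1=-1.818, V2=-0.005219, V3=-6.780, V4=-6.530
aux → i_V1=-1.680

-6.530 V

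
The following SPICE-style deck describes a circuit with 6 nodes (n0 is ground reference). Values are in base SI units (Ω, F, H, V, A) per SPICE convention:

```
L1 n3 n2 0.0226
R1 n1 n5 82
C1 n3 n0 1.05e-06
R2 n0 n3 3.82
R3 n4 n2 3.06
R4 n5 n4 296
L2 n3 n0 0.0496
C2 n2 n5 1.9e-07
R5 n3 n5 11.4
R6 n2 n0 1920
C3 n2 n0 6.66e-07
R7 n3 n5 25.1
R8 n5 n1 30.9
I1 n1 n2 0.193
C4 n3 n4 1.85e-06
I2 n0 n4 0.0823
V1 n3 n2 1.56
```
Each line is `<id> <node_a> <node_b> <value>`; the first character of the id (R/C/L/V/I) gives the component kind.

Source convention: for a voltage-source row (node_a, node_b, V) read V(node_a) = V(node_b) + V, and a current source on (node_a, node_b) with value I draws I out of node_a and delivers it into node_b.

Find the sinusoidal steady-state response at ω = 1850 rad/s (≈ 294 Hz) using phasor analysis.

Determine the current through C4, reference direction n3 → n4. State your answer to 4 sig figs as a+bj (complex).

4.648e-05+0.004484j A

Element admittances at ω=1850 rad/s:
  Y(L1) = 0.000-0.02392j S between n3,n2
  Y(R1) = 0.01220+0.000j S between n1,n5
  Y(C1) = 0.000+0.001942j S between n3,n0
  Y(R2) = 0.2618+0.000j S between n0,n3
  Y(R3) = 0.3268+0.000j S between n4,n2
  Y(R4) = 0.003378+0.000j S between n5,n4
  Y(L2) = 0.000-0.01090j S between n3,n0
  Y(C2) = 0.000+0.0003515j S between n2,n5
  Y(R5) = 0.08772+0.000j S between n3,n5
  Y(R6) = 0.0005208+0.000j S between n2,n0
  Y(C3) = 0.000+0.001232j S between n2,n0
  Y(R7) = 0.03984+0.000j S between n3,n5
  Y(R8) = 0.03236+0.000j S between n5,n1
  I1: injects 0.193 A into n2 (from n1)
  Y(C4) = 0.000+0.003423j S between n3,n4
  I2: injects 0.0823 A into n4 (from n0)
  V1: constraint V(n3)−V(n2) = 1.56
Assemble and solve the 6×6 MNA system:
  V(n1)=-5.523+0.01685j  V(n2)=-1.244+0.01664j  V(n3)=0.3164+0.01664j  V(n4)=-0.9937+0.03023j  V(n5)=-1.191+0.01685j
  i(V1)=-0.2753+0.03133j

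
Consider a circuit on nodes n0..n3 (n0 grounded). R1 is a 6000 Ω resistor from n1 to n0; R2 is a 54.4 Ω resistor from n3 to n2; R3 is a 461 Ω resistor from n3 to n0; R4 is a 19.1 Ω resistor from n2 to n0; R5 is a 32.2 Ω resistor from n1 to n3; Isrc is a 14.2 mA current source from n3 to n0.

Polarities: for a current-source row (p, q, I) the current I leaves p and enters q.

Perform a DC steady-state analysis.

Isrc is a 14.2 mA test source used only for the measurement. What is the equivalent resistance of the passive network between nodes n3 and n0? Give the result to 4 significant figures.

R_eq = 62.73 Ω

MNA unknowns: 3 node voltages V₁..V_3
R1: Y=0.0001667 on G[1,0]
R2: Y=0.01838 on G[3,2]
R3: Y=0.002169 on G[3,0]
R4: Y=0.05236 on G[2,0]
R5: Y=0.03106 on G[1,3]
Isrc: z[3]−=0.0142, z[0]+=0.0142
solve → V1=-0.8861, V2=-0.2315, V3=-0.8908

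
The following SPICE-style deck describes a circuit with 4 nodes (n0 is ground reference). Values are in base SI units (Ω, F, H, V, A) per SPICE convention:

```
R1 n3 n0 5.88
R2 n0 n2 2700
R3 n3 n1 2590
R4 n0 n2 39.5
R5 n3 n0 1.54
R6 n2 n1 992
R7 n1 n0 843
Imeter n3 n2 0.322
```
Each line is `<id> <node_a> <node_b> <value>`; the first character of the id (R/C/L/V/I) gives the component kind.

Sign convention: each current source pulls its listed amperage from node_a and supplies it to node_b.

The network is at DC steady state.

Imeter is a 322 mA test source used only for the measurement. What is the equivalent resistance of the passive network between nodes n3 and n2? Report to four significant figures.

R_eq = 39.23 Ω

Element admittances at DC:
  Y(R1) = 0.1701 S between n3,n0
  Y(R2) = 0.0003704 S between n0,n2
  Y(R3) = 0.0003861 S between n3,n1
  Y(R4) = 0.02532 S between n0,n2
  Y(R5) = 0.6494 S between n3,n0
  Y(R6) = 0.001008 S between n2,n1
  Y(R7) = 0.001186 S between n1,n0
  Imeter: injects 0.322 A into n2 (from n3)
Assemble and solve the 3×3 MNA system:
  V(n1)=4.723  V(n2)=12.24  V(n3)=-0.3906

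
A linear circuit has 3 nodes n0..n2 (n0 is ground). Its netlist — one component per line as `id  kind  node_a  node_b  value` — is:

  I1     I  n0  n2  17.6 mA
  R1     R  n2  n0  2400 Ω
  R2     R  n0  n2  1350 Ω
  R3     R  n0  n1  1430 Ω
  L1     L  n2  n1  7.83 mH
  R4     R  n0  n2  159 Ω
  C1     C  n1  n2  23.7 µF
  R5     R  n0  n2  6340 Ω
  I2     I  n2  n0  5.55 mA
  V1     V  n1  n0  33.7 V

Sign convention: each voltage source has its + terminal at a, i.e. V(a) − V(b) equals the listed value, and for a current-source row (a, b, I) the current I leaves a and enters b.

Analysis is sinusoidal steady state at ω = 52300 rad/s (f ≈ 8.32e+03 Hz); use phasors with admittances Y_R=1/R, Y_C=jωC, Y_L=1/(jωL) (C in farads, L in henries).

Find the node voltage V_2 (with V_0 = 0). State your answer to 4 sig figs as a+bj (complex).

MNA unknowns: 2 node voltages V₁..V_2 plus 1 source current (V1)
I1: z[0]−=0.0176, z[2]+=0.0176
R1: Y=0.0004167+0.000j on G[2,0]
R2: Y=0.0007407+0.000j on G[0,2]
R3: Y=0.0006993+0.000j on G[0,1]
L1: Y=0.000-0.002442j on G[2,1]
R4: Y=0.006289+0.000j on G[0,2]
C1: Y=0.000+1.240j on G[1,2]
R5: Y=0.0001577+0.000j on G[0,2]
I2: z[2]−=0.00555, z[0]+=0.00555
V1: row V1−V0=33.7, i_V1 at 1,0
solve → V1=33.70+0.000j, V2=33.70+0.1974j
aux → i_V1=-0.2678-0.001501j

33.70+0.1974j V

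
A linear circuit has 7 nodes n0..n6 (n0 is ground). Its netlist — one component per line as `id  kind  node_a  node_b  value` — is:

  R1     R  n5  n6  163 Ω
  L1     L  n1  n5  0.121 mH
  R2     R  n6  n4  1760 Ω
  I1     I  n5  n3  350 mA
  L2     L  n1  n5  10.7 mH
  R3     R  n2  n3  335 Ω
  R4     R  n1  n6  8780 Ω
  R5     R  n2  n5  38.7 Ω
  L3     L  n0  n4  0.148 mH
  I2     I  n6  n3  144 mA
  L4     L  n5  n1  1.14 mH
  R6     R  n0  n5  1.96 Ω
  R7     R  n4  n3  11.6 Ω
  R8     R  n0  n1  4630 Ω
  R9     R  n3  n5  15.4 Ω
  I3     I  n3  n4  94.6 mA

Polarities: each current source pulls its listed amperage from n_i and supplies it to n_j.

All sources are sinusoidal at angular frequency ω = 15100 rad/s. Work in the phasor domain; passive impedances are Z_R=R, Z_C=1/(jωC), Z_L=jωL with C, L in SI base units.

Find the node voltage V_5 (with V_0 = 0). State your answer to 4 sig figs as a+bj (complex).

MNA unknowns: 6 node voltages V₁..V_6
R1: Y=0.006135+0.000j on G[5,6]
L1: Y=0.000-0.5473j on G[1,5]
R2: Y=0.0005682+0.000j on G[6,4]
I1: z[5]−=0.35, z[3]+=0.35
L2: Y=0.000-0.006189j on G[1,5]
R3: Y=0.002985+0.000j on G[2,3]
R4: Y=0.0001139+0.000j on G[1,6]
R5: Y=0.02584+0.000j on G[2,5]
L3: Y=0.000-0.4475j on G[0,4]
I2: z[6]−=0.144, z[3]+=0.144
L4: Y=0.000-0.05809j on G[5,1]
R6: Y=0.5102+0.000j on G[0,5]
R7: Y=0.08621+0.000j on G[4,3]
R8: Y=0.0002160+0.000j on G[0,1]
R9: Y=0.06494+0.000j on G[3,5]
I3: z[3]−=0.0946, z[4]+=0.0946
solve → V1=-0.5548+0.04057j, V2=-0.2508+0.07846j, V3=2.381+0.3742j, V4=0.05053+0.6329j, V5=-0.5548+0.04430j, V6=-21.63+0.09329j

-0.5548+0.04430j V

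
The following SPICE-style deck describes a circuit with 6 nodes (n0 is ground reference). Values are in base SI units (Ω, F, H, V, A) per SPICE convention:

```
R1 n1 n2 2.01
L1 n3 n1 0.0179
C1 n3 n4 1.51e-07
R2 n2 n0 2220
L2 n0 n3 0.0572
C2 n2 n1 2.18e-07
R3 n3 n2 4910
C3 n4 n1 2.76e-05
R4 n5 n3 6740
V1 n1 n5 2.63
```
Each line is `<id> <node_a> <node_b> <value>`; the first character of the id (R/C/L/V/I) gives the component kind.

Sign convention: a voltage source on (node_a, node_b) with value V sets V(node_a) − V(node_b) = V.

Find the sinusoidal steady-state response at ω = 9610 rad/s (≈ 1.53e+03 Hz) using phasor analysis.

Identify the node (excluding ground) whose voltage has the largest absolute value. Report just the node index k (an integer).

5

Apply KCL at each of the 5 non-ground nodes and solve the resulting linear system.
Node n1: branches {R1, L1, C2, C3, V1} → V_1 = 0.03356+0.07636j
Node n2: branches {R1, R2, C2, R3} → V_2 = 0.03352+0.07625j
Node n3: branches {L1, C1, L2, R3, R4} → V_3 = 0.01888-0.008299j
Node n4: branches {C1, C3} → V_4 = 0.03348+0.07590j
Node n5: branches {R4, V1} → V_5 = -2.596+0.07636j
Source currents: i(V1)=-0.0003880+1.256e-05j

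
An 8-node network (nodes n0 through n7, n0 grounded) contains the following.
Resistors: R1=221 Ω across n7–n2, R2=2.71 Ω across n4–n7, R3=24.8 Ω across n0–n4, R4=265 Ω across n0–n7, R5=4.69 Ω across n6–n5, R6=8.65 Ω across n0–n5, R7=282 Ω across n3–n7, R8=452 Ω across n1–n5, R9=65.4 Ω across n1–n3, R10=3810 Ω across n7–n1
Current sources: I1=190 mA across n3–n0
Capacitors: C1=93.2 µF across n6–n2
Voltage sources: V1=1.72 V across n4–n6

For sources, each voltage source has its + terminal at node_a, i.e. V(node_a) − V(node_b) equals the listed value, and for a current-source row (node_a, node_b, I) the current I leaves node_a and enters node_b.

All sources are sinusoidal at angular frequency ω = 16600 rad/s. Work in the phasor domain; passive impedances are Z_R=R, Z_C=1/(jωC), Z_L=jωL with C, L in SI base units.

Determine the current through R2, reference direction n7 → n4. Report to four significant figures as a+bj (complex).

Element admittances at ω=16600 rad/s:
  Y(R1) = 0.004525+0.000j S between n7,n2
  Y(R2) = 0.3690+0.000j S between n4,n7
  Y(R3) = 0.04032+0.000j S between n0,n4
  I1: injects 0.19 A into n0 (from n3)
  Y(R4) = 0.003774+0.000j S between n0,n7
  Y(R5) = 0.2132+0.000j S between n6,n5
  Y(R6) = 0.1156+0.000j S between n0,n5
  Y(R7) = 0.003546+0.000j S between n3,n7
  Y(R8) = 0.002212+0.000j S between n1,n5
  Y(R9) = 0.01529+0.000j S between n1,n3
  Y(C1) = 0.000+1.547j S between n6,n2
  Y(R10) = 0.0002625+0.000j S between n7,n1
  V1: constraint V(n4)−V(n6) = 1.72
Assemble and solve the 8×8 MNA system:
  V(n1)=-29.83-2.664e-05j  V(n2)=-2.037-0.003991j  V(n3)=-34.43-3.029e-05j  V(n4)=-0.3166+1.693e-06j  V(n5)=-1.511+9.124e-07j  V(n6)=-2.037+1.693e-06j  V(n7)=-0.6716-4.604e-05j
  i(V1)=-0.1182-1.768e-05j

-0.1310-1.761e-05j A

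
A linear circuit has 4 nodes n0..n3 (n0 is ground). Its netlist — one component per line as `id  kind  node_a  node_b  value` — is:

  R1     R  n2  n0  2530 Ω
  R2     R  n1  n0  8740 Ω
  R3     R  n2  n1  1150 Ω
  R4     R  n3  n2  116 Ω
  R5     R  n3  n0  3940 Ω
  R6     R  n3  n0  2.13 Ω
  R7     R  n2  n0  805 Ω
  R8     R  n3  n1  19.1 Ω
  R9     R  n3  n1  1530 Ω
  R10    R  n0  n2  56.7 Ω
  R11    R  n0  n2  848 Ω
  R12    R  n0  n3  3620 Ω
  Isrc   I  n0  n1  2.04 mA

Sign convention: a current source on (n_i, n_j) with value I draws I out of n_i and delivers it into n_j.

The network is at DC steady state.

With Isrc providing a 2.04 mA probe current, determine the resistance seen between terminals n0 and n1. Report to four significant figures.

R_eq = 20.57 Ω

Element admittances at DC:
  Y(R1) = 0.0003953 S between n2,n0
  Y(R2) = 0.0001144 S between n1,n0
  Y(R3) = 0.0008696 S between n2,n1
  Y(R4) = 0.008621 S between n3,n2
  Y(R5) = 0.0002538 S between n3,n0
  Y(R6) = 0.4695 S between n3,n0
  Y(R7) = 0.001242 S between n2,n0
  Y(R8) = 0.05236 S between n3,n1
  Y(R9) = 0.0006536 S between n3,n1
  Y(R10) = 0.01764 S between n0,n2
  Y(R11) = 0.001179 S between n0,n2
  Y(R12) = 0.0002762 S between n0,n3
  Isrc: injects 0.00204 A into n1 (from n0)
Assemble and solve the 3×3 MNA system:
  V(n1)=0.04197  V(n2)=0.002435  V(n3)=0.004224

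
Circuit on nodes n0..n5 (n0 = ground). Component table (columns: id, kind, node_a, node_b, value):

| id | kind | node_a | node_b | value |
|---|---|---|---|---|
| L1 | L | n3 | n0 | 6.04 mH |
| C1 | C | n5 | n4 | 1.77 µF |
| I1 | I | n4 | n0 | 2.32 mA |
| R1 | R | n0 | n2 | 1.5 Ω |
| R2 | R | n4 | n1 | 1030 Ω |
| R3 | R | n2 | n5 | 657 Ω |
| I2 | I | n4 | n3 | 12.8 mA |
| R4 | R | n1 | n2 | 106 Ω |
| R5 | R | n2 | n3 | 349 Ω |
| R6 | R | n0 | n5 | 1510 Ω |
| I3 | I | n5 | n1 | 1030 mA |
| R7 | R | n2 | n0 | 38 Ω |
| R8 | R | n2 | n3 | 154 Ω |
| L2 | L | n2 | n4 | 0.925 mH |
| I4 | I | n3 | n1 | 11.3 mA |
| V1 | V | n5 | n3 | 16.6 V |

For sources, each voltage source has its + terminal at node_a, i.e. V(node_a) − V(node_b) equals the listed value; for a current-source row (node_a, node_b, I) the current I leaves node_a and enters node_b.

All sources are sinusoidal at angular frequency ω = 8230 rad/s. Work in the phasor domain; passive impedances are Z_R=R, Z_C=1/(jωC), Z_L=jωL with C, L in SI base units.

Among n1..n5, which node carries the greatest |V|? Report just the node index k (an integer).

1

Apply KCL at each of the 5 non-ground nodes and solve the resulting linear system.
Node n1: branches {R2, R4, I3, I4} → V_1 = 102.2-1.502j
Node n2: branches {R1, R3, R4, R5, R7, R8, L2} → V_2 = 1.422-2.088j
Node n3: branches {L1, I2, R5, R8, I4, V1} → V_3 = -73.48-47.22j
Node n4: branches {C1, I1, R2, I2, L2} → V_4 = 8.741+4.188j
Node n5: branches {C1, R3, R6, I3, V1} → V_5 = -56.88-47.22j
Source currents: i(V1)=-1.652+1.056j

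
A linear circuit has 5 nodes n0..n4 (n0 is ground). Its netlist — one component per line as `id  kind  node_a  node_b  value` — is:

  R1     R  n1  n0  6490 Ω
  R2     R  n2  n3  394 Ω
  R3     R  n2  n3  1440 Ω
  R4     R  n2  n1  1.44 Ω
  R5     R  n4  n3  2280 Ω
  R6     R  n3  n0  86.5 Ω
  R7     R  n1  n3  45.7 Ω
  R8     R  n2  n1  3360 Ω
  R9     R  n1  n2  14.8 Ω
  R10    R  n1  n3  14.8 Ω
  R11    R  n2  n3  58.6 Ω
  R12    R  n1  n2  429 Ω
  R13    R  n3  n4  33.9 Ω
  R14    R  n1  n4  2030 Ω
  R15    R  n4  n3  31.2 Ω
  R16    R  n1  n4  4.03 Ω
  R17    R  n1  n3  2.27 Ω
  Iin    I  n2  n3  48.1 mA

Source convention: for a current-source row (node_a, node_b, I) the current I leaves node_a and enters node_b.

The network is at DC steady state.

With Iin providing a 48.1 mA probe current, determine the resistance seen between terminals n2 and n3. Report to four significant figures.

MNA unknowns: 4 node voltages V₁..V_4
R1: Y=0.0001541 on G[1,0]
R2: Y=0.002538 on G[2,3]
R3: Y=0.0006944 on G[2,3]
R4: Y=0.6944 on G[2,1]
R5: Y=0.0004386 on G[4,3]
R6: Y=0.01156 on G[3,0]
R7: Y=0.02188 on G[1,3]
R8: Y=0.0002976 on G[2,1]
R9: Y=0.06757 on G[1,2]
R10: Y=0.06757 on G[1,3]
R11: Y=0.01706 on G[2,3]
R12: Y=0.002331 on G[1,2]
R13: Y=0.02950 on G[3,4]
R14: Y=0.0004926 on G[1,4]
R15: Y=0.03205 on G[4,3]
R16: Y=0.2481 on G[1,4]
R17: Y=0.4405 on G[1,3]
Iin: z[2]−=0.0481, z[3]+=0.0481
solve → V1=-0.07713, V2=-0.1364, V3=0.001028, V4=-0.06153

R_eq = 2.857 Ω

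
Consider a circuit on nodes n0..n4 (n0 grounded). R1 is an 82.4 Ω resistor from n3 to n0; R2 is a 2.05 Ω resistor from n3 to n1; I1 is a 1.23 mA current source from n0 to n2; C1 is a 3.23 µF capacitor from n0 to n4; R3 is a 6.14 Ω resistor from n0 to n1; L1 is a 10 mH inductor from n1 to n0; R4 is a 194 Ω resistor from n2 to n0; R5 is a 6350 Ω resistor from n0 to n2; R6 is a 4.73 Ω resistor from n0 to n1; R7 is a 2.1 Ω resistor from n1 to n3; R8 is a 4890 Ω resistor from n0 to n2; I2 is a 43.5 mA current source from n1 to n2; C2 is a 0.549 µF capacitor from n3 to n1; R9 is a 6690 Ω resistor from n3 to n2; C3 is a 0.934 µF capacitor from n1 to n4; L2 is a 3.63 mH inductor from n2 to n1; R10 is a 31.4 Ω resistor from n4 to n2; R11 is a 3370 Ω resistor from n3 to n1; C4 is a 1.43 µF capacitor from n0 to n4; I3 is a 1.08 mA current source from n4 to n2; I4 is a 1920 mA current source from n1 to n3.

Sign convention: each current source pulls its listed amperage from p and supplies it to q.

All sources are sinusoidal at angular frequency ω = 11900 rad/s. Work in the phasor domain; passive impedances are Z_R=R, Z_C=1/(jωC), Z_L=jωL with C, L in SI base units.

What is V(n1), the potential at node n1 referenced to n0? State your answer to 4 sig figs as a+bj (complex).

Apply KCL at each of the 4 non-ground nodes and solve the resulting linear system.
Node n1: branches {R2, R3, L1, R6, R7, I2, C2, C3, L2, R11, I4} → V_1 = -0.1297-0.06761j
Node n2: branches {I1, R4, R5, R8, I2, R9, L2, R10, I3} → V_2 = 1.218+0.5049j
Node n3: branches {R1, R2, R7, C2, R9, R11, I4} → V_3 = 1.838-0.07984j
Node n4: branches {C1, C3, R10, C4, I3} → V_4 = 0.4039-0.3846j

-0.1297-0.06761j V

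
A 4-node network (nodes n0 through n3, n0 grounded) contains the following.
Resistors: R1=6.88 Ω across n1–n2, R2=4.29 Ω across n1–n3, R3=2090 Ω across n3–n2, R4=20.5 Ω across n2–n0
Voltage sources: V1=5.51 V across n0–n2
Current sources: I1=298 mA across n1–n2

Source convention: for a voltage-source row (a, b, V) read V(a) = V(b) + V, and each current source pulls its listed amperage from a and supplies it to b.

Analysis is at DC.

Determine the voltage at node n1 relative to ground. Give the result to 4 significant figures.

MNA unknowns: 3 node voltages V₁..V_3 plus 1 source current (V1)
R1: Y=0.1453 on G[1,2]
R2: Y=0.2331 on G[1,3]
R3: Y=0.0004785 on G[3,2]
R4: Y=0.04878 on G[2,0]
V1: row V0−V2=5.51, i_V1 at 0,2
I1: z[1]−=0.298, z[2]+=0.298
solve → V1=-7.554, V2=-5.510, V3=-7.549
aux → i_V1=-0.2688

-7.554 V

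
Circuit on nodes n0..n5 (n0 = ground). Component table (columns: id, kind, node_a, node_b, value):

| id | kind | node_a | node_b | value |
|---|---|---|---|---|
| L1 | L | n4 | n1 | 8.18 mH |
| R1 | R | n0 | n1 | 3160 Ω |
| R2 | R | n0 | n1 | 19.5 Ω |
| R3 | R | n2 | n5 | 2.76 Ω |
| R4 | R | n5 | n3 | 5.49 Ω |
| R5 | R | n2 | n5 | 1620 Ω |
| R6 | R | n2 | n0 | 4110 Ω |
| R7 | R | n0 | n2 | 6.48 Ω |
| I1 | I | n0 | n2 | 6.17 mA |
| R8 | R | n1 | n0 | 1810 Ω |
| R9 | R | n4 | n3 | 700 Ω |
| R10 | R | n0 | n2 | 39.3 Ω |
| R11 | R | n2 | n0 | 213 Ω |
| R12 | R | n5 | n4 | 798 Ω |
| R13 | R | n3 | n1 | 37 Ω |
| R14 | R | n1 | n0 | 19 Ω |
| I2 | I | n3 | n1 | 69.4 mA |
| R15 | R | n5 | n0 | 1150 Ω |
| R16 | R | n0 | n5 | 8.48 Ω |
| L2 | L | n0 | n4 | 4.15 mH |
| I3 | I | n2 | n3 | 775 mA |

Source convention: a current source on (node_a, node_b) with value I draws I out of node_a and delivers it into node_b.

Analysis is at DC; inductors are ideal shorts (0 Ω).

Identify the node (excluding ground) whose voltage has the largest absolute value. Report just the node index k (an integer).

3

MNA unknowns: 5 node voltages V₁..V_5 plus 2 source currents (L1, L2)
L1: row V4−V1=0, i_L1 at 4,1
R1: Y=0.0003165 on G[0,1]
R2: Y=0.05128 on G[0,1]
R3: Y=0.3623 on G[2,5]
R4: Y=0.1821 on G[5,3]
R5: Y=0.0006173 on G[2,5]
R6: Y=0.0002433 on G[2,0]
R7: Y=0.1543 on G[0,2]
I1: z[0]−=0.00617, z[2]+=0.00617
R8: Y=0.0005525 on G[1,0]
R9: Y=0.001429 on G[4,3]
R10: Y=0.02545 on G[0,2]
R11: Y=0.004695 on G[2,0]
R12: Y=0.001253 on G[5,4]
R13: Y=0.02703 on G[3,1]
R14: Y=0.05263 on G[1,0]
I2: z[3]−=0.0694, z[1]+=0.0694
R15: Y=0.0008696 on G[5,0]
R16: Y=0.1179 on G[0,5]
L2: row V0−V4=0, i_L2 at 0,4
I3: z[2]−=0.775, z[3]+=0.775
solve → V1=0.000, V2=-1.154, V3=3.677, V4=0.000, V5=0.3772
aux → i_L1=-0.1688, i_L2=-0.1745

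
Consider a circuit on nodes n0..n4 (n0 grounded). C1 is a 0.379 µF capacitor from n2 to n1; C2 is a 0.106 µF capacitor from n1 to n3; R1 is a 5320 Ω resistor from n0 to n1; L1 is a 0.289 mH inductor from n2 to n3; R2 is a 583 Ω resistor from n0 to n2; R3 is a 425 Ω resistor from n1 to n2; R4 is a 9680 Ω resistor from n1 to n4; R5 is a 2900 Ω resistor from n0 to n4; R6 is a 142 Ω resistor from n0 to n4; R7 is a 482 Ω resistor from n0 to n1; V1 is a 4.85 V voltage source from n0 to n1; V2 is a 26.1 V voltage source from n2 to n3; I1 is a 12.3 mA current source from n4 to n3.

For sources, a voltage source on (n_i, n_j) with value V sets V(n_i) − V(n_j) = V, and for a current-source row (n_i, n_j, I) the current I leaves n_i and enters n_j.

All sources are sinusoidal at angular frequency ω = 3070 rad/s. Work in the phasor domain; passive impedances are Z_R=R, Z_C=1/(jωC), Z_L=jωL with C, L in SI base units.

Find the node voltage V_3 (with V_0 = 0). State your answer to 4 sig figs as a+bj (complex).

-25.81+0.2053j V

MNA unknowns: 4 node voltages V₁..V_4 plus 2 source currents (V1, V2)
C1: Y=0.000+0.001164j on G[2,1]
C2: Y=0.000+0.0003254j on G[1,3]
R1: Y=0.0001880+0.000j on G[0,1]
L1: Y=0.000-1.127j on G[2,3]
R2: Y=0.001715+0.000j on G[0,2]
R3: Y=0.002353+0.000j on G[1,2]
R4: Y=0.0001033+0.000j on G[1,4]
R5: Y=0.0003448+0.000j on G[0,4]
R6: Y=0.007042+0.000j on G[0,4]
R7: Y=0.002075+0.000j on G[0,1]
V1: row V0−V1=4.85, i_V1 at 0,1
V2: row V2−V3=26.1, i_V2 at 2,3
I1: z[4]−=0.0123, z[3]+=0.0123
solve → V1=-4.850+0.000j, V2=0.2935+0.2053j, V3=-25.81+0.2053j, V4=-1.709+0.000j
aux → i_V1=-0.02310+0.0003521j, i_V2=-0.01237+29.41j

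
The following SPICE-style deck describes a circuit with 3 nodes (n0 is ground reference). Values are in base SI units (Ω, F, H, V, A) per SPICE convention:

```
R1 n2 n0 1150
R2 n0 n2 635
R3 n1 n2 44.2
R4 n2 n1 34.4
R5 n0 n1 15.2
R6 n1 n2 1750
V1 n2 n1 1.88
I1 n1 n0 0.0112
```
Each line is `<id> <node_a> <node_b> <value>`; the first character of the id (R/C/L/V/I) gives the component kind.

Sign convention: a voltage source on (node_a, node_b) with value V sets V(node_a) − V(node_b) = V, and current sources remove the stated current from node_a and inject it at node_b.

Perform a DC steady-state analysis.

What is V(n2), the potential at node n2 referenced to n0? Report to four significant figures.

Element admittances at DC:
  Y(R1) = 0.0008696 S between n2,n0
  Y(R2) = 0.001575 S between n0,n2
  Y(R3) = 0.02262 S between n1,n2
  Y(R4) = 0.02907 S between n2,n1
  Y(R5) = 0.06579 S between n0,n1
  Y(R6) = 0.0005714 S between n1,n2
  V1: constraint V(n2)−V(n1) = 1.88
  I1: injects 0.0112 A into n0 (from n1)
Assemble and solve the 3×3 MNA system:
  V(n1)=-0.2315  V(n2)=1.649
  i(V1)=-0.1023

1.649 V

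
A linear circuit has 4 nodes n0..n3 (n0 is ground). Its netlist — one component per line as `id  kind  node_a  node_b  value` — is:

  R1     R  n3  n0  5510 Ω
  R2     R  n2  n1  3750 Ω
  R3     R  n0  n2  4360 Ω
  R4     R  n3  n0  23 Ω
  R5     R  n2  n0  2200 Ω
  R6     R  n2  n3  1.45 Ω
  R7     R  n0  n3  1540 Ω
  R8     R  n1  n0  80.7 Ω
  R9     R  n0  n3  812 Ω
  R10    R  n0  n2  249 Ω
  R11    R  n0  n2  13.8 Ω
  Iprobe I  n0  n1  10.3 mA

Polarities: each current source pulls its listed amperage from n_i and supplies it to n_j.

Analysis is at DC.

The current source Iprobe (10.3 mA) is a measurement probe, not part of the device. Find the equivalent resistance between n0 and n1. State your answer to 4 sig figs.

R_eq = 79.00 Ω

MNA unknowns: 3 node voltages V₁..V_3
R1: Y=0.0001815 on G[3,0]
R2: Y=0.0002667 on G[2,1]
R3: Y=0.0002294 on G[0,2]
R4: Y=0.04348 on G[3,0]
R5: Y=0.0004545 on G[2,0]
R6: Y=0.6897 on G[2,3]
R7: Y=0.0006494 on G[0,3]
R8: Y=0.01239 on G[1,0]
R9: Y=0.001232 on G[0,3]
R10: Y=0.004016 on G[0,2]
R11: Y=0.07246 on G[0,2]
Iprobe: z[0]−=0.0103, z[1]+=0.0103
solve → V1=0.8137, V2=0.001806, V3=0.001694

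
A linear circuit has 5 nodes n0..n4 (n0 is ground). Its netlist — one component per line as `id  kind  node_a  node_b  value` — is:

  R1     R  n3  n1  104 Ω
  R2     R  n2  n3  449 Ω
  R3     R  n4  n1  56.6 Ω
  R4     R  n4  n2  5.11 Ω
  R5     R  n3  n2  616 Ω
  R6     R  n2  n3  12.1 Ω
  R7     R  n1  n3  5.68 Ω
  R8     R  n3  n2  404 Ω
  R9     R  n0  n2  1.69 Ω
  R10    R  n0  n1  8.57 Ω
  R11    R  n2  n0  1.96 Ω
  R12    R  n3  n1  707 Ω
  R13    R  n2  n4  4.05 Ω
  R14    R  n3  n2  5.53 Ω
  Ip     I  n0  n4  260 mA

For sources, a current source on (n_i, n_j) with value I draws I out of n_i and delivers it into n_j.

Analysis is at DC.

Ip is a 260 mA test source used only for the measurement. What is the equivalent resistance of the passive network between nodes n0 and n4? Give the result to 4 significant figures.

R_eq = 3.007 Ω

MNA unknowns: 4 node voltages V₁..V_4
R1: Y=0.009615 on G[3,1]
R2: Y=0.002227 on G[2,3]
R3: Y=0.01767 on G[4,1]
R4: Y=0.1957 on G[4,2]
R5: Y=0.001623 on G[3,2]
R6: Y=0.08264 on G[2,3]
R7: Y=0.1761 on G[1,3]
R8: Y=0.002475 on G[3,2]
R9: Y=0.5917 on G[0,2]
R10: Y=0.1167 on G[0,1]
R11: Y=0.5102 on G[2,0]
R12: Y=0.001414 on G[3,1]
R13: Y=0.2469 on G[2,4]
R14: Y=0.1808 on G[3,2]
Ip: z[0]−=0.26, z[4]+=0.26
solve → V1=0.1555, V2=0.2195, V3=0.1933, V4=0.7819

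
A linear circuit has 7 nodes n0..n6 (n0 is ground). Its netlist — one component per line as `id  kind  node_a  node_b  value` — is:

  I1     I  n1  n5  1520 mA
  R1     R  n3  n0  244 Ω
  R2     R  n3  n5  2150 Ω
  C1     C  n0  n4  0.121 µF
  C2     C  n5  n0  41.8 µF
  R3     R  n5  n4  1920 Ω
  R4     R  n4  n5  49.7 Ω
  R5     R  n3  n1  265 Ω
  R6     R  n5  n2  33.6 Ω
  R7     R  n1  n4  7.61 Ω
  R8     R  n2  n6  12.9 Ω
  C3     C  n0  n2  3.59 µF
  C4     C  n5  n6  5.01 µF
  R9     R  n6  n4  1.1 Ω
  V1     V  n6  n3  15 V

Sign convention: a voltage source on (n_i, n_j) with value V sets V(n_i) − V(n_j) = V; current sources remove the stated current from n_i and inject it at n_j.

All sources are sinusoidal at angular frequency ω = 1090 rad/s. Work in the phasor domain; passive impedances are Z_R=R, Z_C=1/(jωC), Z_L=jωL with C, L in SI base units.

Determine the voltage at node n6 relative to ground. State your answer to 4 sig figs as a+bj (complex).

MNA unknowns: 6 node voltages V₁..V_6 plus 1 source current (V1)
I1: z[1]−=1.52, z[5]+=1.52
R1: Y=0.004098+0.000j on G[3,0]
R2: Y=0.0004651+0.000j on G[3,5]
C1: Y=0.000+0.0001319j on G[0,4]
C2: Y=0.000+0.04556j on G[5,0]
R3: Y=0.0005208+0.000j on G[5,4]
R4: Y=0.02012+0.000j on G[4,5]
R5: Y=0.003774+0.000j on G[3,1]
R6: Y=0.02976+0.000j on G[5,2]
R7: Y=0.1314+0.000j on G[1,4]
R8: Y=0.07752+0.000j on G[2,6]
C3: Y=0.000+0.003913j on G[0,2]
C4: Y=0.000+0.005461j on G[5,6]
R9: Y=0.9091+0.000j on G[6,4]
V1: row V6−V3=15, i_V1 at 6,3
solve → V1=-41.06+1.152j, V2=-20.07+0.5444j, V3=-43.45+1.260j, V4=-29.43+1.149j, V5=1.695-3.959j, V6=-28.45+1.260j
aux → i_V1=-0.2081+0.008000j

-28.45+1.260j V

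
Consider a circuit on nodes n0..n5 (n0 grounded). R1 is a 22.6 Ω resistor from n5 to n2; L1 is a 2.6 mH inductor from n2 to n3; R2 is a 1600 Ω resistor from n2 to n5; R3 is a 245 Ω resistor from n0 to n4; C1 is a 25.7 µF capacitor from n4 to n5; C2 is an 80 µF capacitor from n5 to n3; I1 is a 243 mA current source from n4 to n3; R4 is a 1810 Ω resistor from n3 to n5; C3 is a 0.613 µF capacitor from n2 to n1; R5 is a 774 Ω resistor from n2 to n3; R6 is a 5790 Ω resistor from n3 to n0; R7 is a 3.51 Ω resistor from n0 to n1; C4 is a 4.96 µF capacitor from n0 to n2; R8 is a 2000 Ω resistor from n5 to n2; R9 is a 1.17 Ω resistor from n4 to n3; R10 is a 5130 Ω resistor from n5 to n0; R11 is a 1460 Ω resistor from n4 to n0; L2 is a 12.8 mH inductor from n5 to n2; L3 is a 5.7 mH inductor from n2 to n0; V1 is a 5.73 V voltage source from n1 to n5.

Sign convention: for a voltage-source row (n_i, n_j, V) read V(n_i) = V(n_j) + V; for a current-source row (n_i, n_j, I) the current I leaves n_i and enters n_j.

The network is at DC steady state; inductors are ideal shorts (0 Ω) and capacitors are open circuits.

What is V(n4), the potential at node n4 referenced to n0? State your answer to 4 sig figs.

MNA unknowns: 5 node voltages V₁..V_5 plus 4 source currents (L1, L2, L3, V1)
R1: Y=0.04425 on G[5,2]
L1: row V2−V3=0, i_L1 at 2,3
R2: Y=0.0006250 on G[2,5]
R3: Y=0.004082 on G[0,4]
C1: Y=0.000 on G[4,5]
C2: Y=0.000 on G[5,3]
I1: z[4]−=0.243, z[3]+=0.243
R4: Y=0.0005525 on G[3,5]
C3: Y=0.000 on G[2,1]
R5: Y=0.001292 on G[2,3]
R6: Y=0.0001727 on G[3,0]
R7: Y=0.2849 on G[0,1]
C4: Y=0.000 on G[0,2]
R8: Y=0.0005000 on G[5,2]
R9: Y=0.8547 on G[4,3]
R10: Y=0.0001949 on G[5,0]
R11: Y=0.0006849 on G[4,0]
L2: row V5−V2=0, i_L2 at 5,2
L3: row V2−V0=0, i_L3 at 2,0
V1: row V1−V5=5.73, i_V1 at 1,5
solve → V1=5.730, V2=0.000, V3=0.000, V4=-0.2827, V5=0.000
aux → i_L1=-0.001348, i_L2=-1.632, i_L3=-1.631, i_V1=-1.632

-0.2827 V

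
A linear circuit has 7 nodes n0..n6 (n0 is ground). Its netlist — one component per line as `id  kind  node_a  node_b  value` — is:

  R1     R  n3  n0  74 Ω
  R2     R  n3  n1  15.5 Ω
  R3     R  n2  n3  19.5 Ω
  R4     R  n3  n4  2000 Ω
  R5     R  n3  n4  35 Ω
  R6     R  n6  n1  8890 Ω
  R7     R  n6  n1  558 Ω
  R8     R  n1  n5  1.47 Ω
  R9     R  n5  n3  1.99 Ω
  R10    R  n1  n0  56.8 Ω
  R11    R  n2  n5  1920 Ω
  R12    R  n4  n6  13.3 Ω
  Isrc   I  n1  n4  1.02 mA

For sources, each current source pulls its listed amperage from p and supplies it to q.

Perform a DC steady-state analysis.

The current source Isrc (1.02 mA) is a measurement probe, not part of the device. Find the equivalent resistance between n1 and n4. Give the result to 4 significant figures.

Apply KCL at each of the 6 non-ground nodes and solve the resulting linear system.
Node n1: branches {R2, R6, R7, R8, R10, Isrc} → V_1 = -0.001147
Node n2: branches {R3, R11} → V_2 = 0.001479
Node n3: branches {R1, R2, R3, R4, R5, R9} → V_3 = 0.001494
Node n4: branches {R4, R5, R12, Isrc} → V_4 = 0.03431
Node n5: branches {R8, R9, R11} → V_5 = -2.415e-05
Node n6: branches {R6, R7, R12} → V_6 = 0.03344

R_eq = 34.77 Ω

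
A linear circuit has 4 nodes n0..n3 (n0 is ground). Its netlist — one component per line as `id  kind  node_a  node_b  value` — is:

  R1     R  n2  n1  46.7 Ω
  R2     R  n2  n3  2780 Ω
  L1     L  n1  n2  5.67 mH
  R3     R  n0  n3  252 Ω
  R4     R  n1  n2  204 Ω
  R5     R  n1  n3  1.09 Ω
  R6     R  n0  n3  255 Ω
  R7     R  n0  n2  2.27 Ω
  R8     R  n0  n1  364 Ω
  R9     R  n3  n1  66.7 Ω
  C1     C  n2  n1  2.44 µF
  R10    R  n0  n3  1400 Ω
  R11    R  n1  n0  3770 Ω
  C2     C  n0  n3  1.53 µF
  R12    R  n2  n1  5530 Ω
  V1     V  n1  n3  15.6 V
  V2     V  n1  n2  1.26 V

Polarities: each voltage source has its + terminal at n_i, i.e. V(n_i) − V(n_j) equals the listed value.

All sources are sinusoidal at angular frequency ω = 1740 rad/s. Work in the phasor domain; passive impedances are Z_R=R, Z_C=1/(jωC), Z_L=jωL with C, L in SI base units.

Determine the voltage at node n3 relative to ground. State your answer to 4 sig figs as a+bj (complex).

-14.08+0.08287j V

Element admittances at ω=1740 rad/s:
  Y(R1) = 0.02141+0.000j S between n2,n1
  Y(R2) = 0.0003597+0.000j S between n2,n3
  Y(L1) = 0.000-0.1014j S between n1,n2
  Y(R3) = 0.003968+0.000j S between n0,n3
  Y(R4) = 0.004902+0.000j S between n1,n2
  Y(R5) = 0.9174+0.000j S between n1,n3
  Y(R6) = 0.003922+0.000j S between n0,n3
  Y(R7) = 0.4405+0.000j S between n0,n2
  Y(R8) = 0.002747+0.000j S between n0,n1
  Y(R9) = 0.01499+0.000j S between n3,n1
  Y(C1) = 0.000+0.004246j S between n2,n1
  Y(R10) = 0.0007143+0.000j S between n0,n3
  Y(R11) = 0.0002653+0.000j S between n1,n0
  Y(C2) = 0.000+0.002662j S between n0,n3
  Y(R12) = 0.0001808+0.000j S between n2,n1
  V1: constraint V(n1)−V(n3) = 15.6
  V2: constraint V(n1)−V(n2) = 1.26
Assemble and solve the 5×5 MNA system:
  V(n1)=1.525+0.08287j  V(n2)=0.2650+0.08287j  V(n3)=-14.08+0.08287j
  i(V1)=-14.67-0.03676j  i(V2)=0.08850+0.1589j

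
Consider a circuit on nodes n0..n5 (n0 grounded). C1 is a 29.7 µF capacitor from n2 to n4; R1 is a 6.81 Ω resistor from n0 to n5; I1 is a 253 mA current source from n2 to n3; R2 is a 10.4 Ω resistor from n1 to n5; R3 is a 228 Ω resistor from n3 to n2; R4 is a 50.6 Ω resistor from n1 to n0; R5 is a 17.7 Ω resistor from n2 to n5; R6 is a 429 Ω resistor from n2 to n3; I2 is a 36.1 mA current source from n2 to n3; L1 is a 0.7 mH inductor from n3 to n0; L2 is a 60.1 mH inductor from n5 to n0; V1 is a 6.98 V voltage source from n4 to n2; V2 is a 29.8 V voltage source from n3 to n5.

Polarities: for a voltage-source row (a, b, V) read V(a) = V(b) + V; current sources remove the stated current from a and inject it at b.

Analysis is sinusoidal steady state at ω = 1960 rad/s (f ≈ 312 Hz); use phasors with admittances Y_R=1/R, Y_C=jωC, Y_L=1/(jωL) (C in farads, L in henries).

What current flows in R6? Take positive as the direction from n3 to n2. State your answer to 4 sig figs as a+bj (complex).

0.07274+0.000j A

MNA unknowns: 5 node voltages V₁..V_5 plus 2 source currents (V1, V2)
C1: Y=0.000+0.05821j on G[2,4]
R1: Y=0.1468+0.000j on G[0,5]
I1: z[2]−=0.253, z[3]+=0.253
R2: Y=0.09615+0.000j on G[1,5]
R3: Y=0.004386+0.000j on G[3,2]
R4: Y=0.01976+0.000j on G[1,0]
R5: Y=0.05650+0.000j on G[2,5]
R6: Y=0.002331+0.000j on G[2,3]
I2: z[2]−=0.0361, z[3]+=0.0361
L1: Y=0.000-0.7289j on G[3,0]
L2: Y=0.000-0.008489j on G[5,0]
V1: row V4−V2=6.98, i_V1 at 4,2
V2: row V3−V5=29.8, i_V2 at 3,5
solve → V1=-23.29+5.157j, V2=-29.49+6.217j, V3=1.719+6.217j, V4=-22.51+6.217j, V5=-28.08+6.217j
aux → i_V1=0.000-0.4063j, i_V2=-4.452+1.253j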